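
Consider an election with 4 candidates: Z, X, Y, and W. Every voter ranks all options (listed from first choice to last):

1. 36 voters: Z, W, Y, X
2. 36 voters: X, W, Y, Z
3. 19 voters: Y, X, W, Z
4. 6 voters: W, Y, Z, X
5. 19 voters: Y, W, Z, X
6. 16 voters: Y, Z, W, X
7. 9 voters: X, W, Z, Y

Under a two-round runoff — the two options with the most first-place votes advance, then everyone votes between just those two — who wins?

Round 1 first-place votes: Z 36, X 45, Y 54, W 6.
Y and X advance.
Runoff: Y is preferred to X by 96 voters; X by 45.
Y wins the runoff.

Y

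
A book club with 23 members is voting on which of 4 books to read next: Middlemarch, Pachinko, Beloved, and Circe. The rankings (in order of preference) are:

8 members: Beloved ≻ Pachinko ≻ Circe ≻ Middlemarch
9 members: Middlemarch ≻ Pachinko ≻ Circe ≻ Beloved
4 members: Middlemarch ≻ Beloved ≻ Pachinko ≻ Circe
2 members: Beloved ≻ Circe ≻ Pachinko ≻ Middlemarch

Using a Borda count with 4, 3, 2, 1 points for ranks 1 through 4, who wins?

Middlemarch: 8·1 + 9·4 + 4·4 + 2·1 = 62
Pachinko: 8·3 + 9·3 + 4·2 + 2·2 = 63
Beloved: 8·4 + 9·1 + 4·3 + 2·4 = 61
Circe: 8·2 + 9·2 + 4·1 + 2·3 = 44
Pachinko has the highest Borda score (63).

Pachinko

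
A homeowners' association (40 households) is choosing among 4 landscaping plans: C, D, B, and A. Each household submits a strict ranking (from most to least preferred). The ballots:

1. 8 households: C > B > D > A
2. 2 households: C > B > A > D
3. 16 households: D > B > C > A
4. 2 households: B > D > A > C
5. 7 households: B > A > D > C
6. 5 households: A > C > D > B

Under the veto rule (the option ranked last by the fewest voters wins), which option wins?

D

Last-place votes: C 9, D 2, B 5, A 24.
D is ranked last by the fewest voters, so D wins.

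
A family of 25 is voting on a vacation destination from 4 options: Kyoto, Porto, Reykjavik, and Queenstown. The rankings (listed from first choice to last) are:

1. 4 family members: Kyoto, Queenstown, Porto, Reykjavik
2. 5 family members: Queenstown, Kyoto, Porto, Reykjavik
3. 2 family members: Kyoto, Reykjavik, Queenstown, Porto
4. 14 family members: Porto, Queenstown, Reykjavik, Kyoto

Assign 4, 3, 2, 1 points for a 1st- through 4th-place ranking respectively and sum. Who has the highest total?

Kyoto: 4·4 + 5·3 + 2·4 + 14·1 = 53
Porto: 4·2 + 5·2 + 2·1 + 14·4 = 76
Reykjavik: 4·1 + 5·1 + 2·3 + 14·2 = 43
Queenstown: 4·3 + 5·4 + 2·2 + 14·3 = 78
Queenstown has the highest Borda score (78).

Queenstown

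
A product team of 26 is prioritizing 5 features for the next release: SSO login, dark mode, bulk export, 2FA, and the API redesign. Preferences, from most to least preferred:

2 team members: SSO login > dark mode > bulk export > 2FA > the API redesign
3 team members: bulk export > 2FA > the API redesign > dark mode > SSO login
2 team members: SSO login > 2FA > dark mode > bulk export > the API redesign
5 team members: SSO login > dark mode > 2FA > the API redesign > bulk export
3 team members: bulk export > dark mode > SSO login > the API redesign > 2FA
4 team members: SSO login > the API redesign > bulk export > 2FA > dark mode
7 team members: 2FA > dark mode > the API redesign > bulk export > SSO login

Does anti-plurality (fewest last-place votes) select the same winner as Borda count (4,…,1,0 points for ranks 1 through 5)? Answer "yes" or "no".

Anti-plurality — last-place votes: SSO login 10, dark mode 4, bulk export 5, 2FA 3, the API redesign 4. Winner: 2FA.
Borda — scores: SSO login 58, dark mode 58, bulk export 45, 2FA 59, the API redesign 40. Winner: 2FA.
The two methods agree.

yes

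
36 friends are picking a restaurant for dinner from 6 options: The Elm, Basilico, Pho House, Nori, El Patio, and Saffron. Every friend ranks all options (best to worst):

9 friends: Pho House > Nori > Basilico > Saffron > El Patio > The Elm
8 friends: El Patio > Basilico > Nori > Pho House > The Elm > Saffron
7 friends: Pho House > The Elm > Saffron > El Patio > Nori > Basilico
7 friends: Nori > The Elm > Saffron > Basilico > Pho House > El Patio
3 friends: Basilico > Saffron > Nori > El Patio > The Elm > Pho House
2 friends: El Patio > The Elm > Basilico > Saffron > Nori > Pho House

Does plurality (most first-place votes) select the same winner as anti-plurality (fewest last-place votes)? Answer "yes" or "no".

Plurality — first-place votes: The Elm 0, Basilico 3, Pho House 16, Nori 7, El Patio 10, Saffron 0. Winner: Pho House.
Anti-plurality — last-place votes: The Elm 9, Basilico 7, Pho House 5, Nori 0, El Patio 7, Saffron 8. Winner: Nori.
The two methods disagree.

no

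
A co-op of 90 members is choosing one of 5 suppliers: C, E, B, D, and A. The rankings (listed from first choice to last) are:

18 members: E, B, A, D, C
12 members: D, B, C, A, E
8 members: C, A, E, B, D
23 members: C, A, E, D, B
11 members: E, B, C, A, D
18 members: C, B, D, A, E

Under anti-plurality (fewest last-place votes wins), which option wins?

A

Last-place votes: C 18, E 30, B 23, D 19, A 0.
A is ranked last by the fewest voters, so A wins.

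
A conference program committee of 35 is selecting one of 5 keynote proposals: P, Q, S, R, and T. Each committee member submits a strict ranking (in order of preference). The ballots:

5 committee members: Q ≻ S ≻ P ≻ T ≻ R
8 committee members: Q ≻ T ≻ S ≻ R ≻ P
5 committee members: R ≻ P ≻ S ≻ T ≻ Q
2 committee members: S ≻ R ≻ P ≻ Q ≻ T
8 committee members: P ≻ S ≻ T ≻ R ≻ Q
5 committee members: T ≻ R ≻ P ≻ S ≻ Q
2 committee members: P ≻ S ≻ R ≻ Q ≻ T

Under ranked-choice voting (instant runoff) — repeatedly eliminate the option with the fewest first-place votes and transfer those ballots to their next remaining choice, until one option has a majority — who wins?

Round 1: P 10, Q 13, S 2, R 5, T 5. Eliminate S.
Round 2: P 10, Q 13, R 7, T 5. Eliminate T.
Round 3: P 10, Q 13, R 12. Eliminate P.
Round 4: Q 13, R 22. R has a majority.

R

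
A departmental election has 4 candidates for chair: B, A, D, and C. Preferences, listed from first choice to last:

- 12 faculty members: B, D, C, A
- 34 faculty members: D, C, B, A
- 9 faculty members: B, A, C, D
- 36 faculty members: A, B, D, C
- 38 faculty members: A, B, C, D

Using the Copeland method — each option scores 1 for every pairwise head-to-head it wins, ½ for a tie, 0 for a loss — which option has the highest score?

A

B: beats D and C; loses to A → score 2.
A: beats B, D, and C → score 3.
D: beats C; loses to B and A → score 1.
C: loses to B, A, and D → score 0.
A has the best pairwise record.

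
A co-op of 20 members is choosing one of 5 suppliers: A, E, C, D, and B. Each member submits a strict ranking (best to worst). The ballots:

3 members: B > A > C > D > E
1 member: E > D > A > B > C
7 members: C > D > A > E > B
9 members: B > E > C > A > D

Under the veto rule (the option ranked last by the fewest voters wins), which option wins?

Last-place votes: A 0, E 3, C 1, D 9, B 7.
A is ranked last by the fewest voters, so A wins.

A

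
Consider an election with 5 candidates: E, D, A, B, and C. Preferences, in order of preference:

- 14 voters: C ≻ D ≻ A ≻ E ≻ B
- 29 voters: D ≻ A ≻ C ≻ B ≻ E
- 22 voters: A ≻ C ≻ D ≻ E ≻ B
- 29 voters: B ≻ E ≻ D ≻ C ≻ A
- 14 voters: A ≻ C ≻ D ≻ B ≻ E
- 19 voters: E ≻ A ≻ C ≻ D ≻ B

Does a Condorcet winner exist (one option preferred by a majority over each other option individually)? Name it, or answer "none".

none

Checking pairwise contests:
D beats E 79–48.
C beats D 69–58.
D beats A 72–55.
D beats B 98–29.
A beats C 84–43.
Every option loses at least one head-to-head, so there is no Condorcet winner.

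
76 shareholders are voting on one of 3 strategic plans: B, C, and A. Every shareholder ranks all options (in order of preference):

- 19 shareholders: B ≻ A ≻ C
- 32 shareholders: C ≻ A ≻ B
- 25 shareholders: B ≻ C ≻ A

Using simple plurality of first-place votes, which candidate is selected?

First-place votes: B 44, C 32, A 0.
B has the most first-place votes.

B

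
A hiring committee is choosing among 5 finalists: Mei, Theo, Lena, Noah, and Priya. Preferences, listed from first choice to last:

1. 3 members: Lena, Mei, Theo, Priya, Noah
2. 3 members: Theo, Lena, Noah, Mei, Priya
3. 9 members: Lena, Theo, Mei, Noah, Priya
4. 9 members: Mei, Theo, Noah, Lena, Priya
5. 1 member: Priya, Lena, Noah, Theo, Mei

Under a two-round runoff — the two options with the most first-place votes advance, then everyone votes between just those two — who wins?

Round 1 first-place votes: Mei 9, Theo 3, Lena 12, Noah 0, Priya 1.
Lena and Mei advance.
Runoff: Lena is preferred to Mei by 16 voters; Mei by 9.
Lena wins the runoff.

Lena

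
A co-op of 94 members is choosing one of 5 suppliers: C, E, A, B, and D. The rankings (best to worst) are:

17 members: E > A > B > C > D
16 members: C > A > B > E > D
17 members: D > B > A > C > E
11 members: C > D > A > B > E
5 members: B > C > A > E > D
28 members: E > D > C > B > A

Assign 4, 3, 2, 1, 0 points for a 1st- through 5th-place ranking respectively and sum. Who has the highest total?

C

C: 17·1 + 16·4 + 17·1 + 11·4 + 5·3 + 28·2 = 213
E: 17·4 + 16·1 + 17·0 + 11·0 + 5·1 + 28·4 = 201
A: 17·3 + 16·3 + 17·2 + 11·2 + 5·2 + 28·0 = 165
B: 17·2 + 16·2 + 17·3 + 11·1 + 5·4 + 28·1 = 176
D: 17·0 + 16·0 + 17·4 + 11·3 + 5·0 + 28·3 = 185
C has the highest Borda score (213).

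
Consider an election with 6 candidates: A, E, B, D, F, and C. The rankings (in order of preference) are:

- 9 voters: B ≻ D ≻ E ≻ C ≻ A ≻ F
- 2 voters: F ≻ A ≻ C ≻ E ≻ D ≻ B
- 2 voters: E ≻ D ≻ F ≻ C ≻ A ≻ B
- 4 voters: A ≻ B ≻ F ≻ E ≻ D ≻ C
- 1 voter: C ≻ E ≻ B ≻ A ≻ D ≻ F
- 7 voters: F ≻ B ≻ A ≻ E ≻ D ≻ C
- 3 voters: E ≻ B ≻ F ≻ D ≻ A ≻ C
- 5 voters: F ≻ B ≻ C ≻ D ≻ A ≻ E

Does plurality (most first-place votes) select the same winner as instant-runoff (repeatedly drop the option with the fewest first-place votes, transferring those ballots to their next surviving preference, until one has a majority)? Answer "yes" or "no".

Plurality — first-place votes: A 4, E 5, B 9, D 0, F 14, C 1. Winner: F.
Instant-runoff — R1 A 4, E 5, B 9, D 0, F 14, C 1 (D out); R2 A 4, E 5, B 9, F 14, C 1 (C out); R3 A 4, E 6, B 9, F 14 (A out); R4 E 6, B 13, F 14 (E out); R5 B 17, F 16 (B winner). Winner: B.
The two methods disagree.

no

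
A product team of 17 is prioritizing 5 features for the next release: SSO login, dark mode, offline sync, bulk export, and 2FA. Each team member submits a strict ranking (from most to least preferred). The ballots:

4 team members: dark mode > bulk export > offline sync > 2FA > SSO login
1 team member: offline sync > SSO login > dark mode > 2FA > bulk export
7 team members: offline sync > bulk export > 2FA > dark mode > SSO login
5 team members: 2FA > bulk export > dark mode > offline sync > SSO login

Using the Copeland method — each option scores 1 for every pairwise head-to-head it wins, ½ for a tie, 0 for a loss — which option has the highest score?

SSO login: loses to dark mode, offline sync, bulk export, and 2FA → score 0.
dark mode: beats SSO login and offline sync; loses to bulk export and 2FA → score 2.
offline sync: beats SSO login and 2FA; loses to dark mode and bulk export → score 2.
bulk export: beats SSO login, dark mode, offline sync, and 2FA → score 4.
2FA: beats SSO login and dark mode; loses to offline sync and bulk export → score 2.
bulk export has the best pairwise record.

bulk export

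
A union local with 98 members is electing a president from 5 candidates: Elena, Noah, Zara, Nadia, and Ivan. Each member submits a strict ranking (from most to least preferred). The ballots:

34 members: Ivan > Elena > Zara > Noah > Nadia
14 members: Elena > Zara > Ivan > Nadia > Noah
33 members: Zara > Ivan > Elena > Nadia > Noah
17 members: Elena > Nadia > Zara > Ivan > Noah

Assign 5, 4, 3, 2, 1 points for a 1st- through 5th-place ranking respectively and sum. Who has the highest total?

Elena

Elena: 34·4 + 14·5 + 33·3 + 17·5 = 390
Noah: 34·2 + 14·1 + 33·1 + 17·1 = 132
Zara: 34·3 + 14·4 + 33·5 + 17·3 = 374
Nadia: 34·1 + 14·2 + 33·2 + 17·4 = 196
Ivan: 34·5 + 14·3 + 33·4 + 17·2 = 378
Elena has the highest Borda score (390).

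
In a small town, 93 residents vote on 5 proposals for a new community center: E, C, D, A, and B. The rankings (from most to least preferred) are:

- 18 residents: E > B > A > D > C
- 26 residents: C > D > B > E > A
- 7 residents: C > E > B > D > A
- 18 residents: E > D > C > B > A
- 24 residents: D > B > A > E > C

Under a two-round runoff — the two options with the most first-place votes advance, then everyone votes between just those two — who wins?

E

Round 1 first-place votes: E 36, C 33, D 24, A 0, B 0.
E and C advance.
Runoff: E is preferred to C by 60 voters; C by 33.
E wins the runoff.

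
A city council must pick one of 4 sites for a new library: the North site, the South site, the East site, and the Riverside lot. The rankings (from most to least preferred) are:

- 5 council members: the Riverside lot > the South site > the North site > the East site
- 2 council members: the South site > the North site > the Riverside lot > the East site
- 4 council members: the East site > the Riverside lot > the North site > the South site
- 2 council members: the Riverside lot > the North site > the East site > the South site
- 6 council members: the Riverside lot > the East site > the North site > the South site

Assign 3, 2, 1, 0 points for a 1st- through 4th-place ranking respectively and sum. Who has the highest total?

the North site: 5·1 + 2·2 + 4·1 + 2·2 + 6·1 = 23
the South site: 5·2 + 2·3 + 4·0 + 2·0 + 6·0 = 16
the East site: 5·0 + 2·0 + 4·3 + 2·1 + 6·2 = 26
the Riverside lot: 5·3 + 2·1 + 4·2 + 2·3 + 6·3 = 49
the Riverside lot has the highest Borda score (49).

the Riverside lot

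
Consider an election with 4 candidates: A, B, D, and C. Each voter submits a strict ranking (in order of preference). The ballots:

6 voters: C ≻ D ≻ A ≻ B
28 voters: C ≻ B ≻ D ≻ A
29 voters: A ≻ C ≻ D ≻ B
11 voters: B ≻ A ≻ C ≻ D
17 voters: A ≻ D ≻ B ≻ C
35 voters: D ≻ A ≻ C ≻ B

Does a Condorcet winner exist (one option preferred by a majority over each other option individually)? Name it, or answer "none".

none

Checking pairwise contests:
D beats A 69–57.
A beats B 87–39.
C beats D 74–52.
A beats C 92–34.
Every option loses at least one head-to-head, so there is no Condorcet winner.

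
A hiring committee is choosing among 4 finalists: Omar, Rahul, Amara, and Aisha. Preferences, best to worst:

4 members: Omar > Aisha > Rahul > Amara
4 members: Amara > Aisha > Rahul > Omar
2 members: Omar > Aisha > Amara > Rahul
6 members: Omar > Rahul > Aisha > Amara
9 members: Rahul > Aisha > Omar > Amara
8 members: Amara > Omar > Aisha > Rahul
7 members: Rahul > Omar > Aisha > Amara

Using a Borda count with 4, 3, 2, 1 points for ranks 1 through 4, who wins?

Omar: 4·4 + 4·1 + 2·4 + 6·4 + 9·2 + 8·3 + 7·3 = 115
Rahul: 4·2 + 4·2 + 2·1 + 6·3 + 9·4 + 8·1 + 7·4 = 108
Amara: 4·1 + 4·4 + 2·2 + 6·1 + 9·1 + 8·4 + 7·1 = 78
Aisha: 4·3 + 4·3 + 2·3 + 6·2 + 9·3 + 8·2 + 7·2 = 99
Omar has the highest Borda score (115).

Omar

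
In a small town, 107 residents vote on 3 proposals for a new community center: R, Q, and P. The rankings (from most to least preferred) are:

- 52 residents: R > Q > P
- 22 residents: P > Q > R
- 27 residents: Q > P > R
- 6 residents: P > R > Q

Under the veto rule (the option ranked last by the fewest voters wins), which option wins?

Last-place votes: R 49, Q 6, P 52.
Q is ranked last by the fewest voters, so Q wins.

Q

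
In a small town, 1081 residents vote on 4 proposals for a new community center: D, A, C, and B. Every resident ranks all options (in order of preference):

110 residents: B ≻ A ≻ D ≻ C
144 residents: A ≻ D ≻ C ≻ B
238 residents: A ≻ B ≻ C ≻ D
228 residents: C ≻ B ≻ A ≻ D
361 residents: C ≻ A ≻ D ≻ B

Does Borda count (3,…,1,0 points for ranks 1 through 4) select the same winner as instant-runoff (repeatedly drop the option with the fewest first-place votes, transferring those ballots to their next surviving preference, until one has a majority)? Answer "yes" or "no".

no

Borda — scores: D 759, A 2316, C 2149, B 1262. Winner: A.
Instant-runoff — R1 D 0, A 382, C 589, B 110 (C winner). Winner: C.
The two methods disagree.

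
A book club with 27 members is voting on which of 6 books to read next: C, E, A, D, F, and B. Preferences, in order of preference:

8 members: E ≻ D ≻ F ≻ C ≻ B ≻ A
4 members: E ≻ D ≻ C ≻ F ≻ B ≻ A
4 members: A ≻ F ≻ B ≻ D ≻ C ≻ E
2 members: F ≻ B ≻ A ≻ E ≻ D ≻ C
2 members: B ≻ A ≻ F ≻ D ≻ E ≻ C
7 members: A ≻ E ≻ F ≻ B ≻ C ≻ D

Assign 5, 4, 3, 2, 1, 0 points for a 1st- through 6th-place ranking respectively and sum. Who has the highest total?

E

C: 8·2 + 4·3 + 4·1 + 2·0 + 2·0 + 7·1 = 39
E: 8·5 + 4·5 + 4·0 + 2·2 + 2·1 + 7·4 = 94
A: 8·0 + 4·0 + 4·5 + 2·3 + 2·4 + 7·5 = 69
D: 8·4 + 4·4 + 4·2 + 2·1 + 2·2 + 7·0 = 62
F: 8·3 + 4·2 + 4·4 + 2·5 + 2·3 + 7·3 = 85
B: 8·1 + 4·1 + 4·3 + 2·4 + 2·5 + 7·2 = 56
E has the highest Borda score (94).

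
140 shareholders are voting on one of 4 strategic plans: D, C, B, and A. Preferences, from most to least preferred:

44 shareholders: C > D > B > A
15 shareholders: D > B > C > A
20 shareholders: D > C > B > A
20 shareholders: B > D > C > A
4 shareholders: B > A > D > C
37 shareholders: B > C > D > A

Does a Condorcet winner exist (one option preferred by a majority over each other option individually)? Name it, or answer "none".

Checking pairwise contests:
C beats D 81–59.
B beats C 76–64.
D beats B 79–61.
D beats A 136–4.
Every option loses at least one head-to-head, so there is no Condorcet winner.

none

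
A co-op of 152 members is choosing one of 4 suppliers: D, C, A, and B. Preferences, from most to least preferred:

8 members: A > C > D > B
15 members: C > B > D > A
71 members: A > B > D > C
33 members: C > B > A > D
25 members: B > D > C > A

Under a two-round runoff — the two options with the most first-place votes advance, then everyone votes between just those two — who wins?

A

Round 1 first-place votes: D 0, C 48, A 79, B 25.
A and C advance.
Runoff: A is preferred to C by 79 voters; C by 73.
A wins the runoff.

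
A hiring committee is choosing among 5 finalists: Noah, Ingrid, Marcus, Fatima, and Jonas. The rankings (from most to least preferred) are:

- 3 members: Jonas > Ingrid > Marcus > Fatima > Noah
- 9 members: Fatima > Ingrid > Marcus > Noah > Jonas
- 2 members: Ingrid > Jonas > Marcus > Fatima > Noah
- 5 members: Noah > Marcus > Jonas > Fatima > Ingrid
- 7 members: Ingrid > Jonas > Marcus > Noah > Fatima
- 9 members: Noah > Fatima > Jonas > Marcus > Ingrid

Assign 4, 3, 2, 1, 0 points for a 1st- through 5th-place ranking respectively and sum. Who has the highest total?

Noah: 3·0 + 9·1 + 2·0 + 5·4 + 7·1 + 9·4 = 72
Ingrid: 3·3 + 9·3 + 2·4 + 5·0 + 7·4 + 9·0 = 72
Marcus: 3·2 + 9·2 + 2·2 + 5·3 + 7·2 + 9·1 = 66
Fatima: 3·1 + 9·4 + 2·1 + 5·1 + 7·0 + 9·3 = 73
Jonas: 3·4 + 9·0 + 2·3 + 5·2 + 7·3 + 9·2 = 67
Fatima has the highest Borda score (73).

Fatima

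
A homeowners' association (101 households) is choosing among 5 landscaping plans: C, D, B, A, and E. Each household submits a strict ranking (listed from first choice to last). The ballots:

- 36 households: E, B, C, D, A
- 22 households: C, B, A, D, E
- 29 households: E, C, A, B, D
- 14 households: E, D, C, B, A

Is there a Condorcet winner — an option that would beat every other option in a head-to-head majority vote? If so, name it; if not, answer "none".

E vs C: 79–22 for E.
E vs D: 79–22 for E.
E vs B: 79–22 for E.
E vs A: 79–22 for E.
E beats every other option head-to-head.

E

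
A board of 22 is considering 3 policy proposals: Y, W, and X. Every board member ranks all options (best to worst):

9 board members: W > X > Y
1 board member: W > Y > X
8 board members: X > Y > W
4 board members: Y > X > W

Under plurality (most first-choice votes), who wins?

W

First-place votes: Y 4, W 10, X 8.
W has the most first-place votes.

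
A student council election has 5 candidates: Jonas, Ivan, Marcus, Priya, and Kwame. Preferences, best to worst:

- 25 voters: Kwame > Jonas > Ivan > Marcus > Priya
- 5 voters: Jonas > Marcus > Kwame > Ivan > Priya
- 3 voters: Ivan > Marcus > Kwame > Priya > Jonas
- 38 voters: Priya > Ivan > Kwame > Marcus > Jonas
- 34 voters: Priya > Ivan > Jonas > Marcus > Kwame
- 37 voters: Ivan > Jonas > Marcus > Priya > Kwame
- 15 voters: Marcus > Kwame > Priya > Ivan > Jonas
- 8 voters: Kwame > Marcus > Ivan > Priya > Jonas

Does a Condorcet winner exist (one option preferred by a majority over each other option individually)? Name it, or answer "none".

none

Checking pairwise contests:
Ivan beats Jonas 135–30.
Priya beats Ivan 87–78.
Jonas beats Marcus 101–64.
Marcus beats Priya 93–72.
Ivan beats Kwame 112–53.
Every option loses at least one head-to-head, so there is no Condorcet winner.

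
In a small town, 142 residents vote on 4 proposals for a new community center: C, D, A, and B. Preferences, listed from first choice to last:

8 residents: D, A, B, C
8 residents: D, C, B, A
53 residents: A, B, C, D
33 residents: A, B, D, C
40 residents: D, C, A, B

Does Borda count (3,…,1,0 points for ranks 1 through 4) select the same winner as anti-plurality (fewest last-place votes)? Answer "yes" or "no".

Borda — scores: C 149, D 201, A 314, B 188. Winner: A.
Anti-plurality — last-place votes: C 41, D 53, A 8, B 40. Winner: A.
The two methods agree.

yes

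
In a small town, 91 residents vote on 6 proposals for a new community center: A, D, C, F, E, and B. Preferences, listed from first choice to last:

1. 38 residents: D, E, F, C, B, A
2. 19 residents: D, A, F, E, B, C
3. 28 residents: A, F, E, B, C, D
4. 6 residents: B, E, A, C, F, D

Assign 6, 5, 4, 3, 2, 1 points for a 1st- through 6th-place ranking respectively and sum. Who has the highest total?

E

A: 38·1 + 19·5 + 28·6 + 6·4 = 325
D: 38·6 + 19·6 + 28·1 + 6·1 = 376
C: 38·3 + 19·1 + 28·2 + 6·3 = 207
F: 38·4 + 19·4 + 28·5 + 6·2 = 380
E: 38·5 + 19·3 + 28·4 + 6·5 = 389
B: 38·2 + 19·2 + 28·3 + 6·6 = 234
E has the highest Borda score (389).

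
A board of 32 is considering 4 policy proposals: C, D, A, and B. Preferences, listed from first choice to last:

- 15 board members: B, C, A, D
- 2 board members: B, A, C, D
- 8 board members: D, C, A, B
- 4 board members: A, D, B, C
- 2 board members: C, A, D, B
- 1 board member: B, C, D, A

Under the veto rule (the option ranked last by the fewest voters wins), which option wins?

Last-place votes: C 4, D 17, A 1, B 10.
A is ranked last by the fewest voters, so A wins.

A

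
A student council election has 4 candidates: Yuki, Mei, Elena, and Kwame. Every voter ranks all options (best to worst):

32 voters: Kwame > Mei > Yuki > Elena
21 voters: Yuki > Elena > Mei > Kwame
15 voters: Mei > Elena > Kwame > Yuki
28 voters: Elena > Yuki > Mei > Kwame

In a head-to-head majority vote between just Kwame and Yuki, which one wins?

Voters preferring Kwame to Yuki: 47; preferring Yuki to Kwame: 49.
Yuki wins the head-to-head.

Yuki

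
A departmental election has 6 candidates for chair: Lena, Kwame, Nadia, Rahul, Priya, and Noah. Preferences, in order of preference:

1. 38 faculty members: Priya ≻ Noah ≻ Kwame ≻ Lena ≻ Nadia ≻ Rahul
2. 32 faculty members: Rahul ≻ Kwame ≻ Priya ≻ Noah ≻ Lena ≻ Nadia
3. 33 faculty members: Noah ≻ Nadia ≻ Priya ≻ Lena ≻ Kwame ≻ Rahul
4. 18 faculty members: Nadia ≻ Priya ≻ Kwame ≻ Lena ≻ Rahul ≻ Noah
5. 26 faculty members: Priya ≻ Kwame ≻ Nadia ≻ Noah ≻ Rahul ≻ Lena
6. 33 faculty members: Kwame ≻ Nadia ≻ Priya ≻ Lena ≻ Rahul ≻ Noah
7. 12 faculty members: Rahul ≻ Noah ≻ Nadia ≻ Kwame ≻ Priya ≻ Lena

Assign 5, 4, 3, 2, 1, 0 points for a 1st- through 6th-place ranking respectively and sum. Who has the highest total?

Lena: 38·2 + 32·1 + 33·2 + 18·2 + 26·0 + 33·2 + 12·0 = 276
Kwame: 38·3 + 32·4 + 33·1 + 18·3 + 26·4 + 33·5 + 12·2 = 622
Nadia: 38·1 + 32·0 + 33·4 + 18·5 + 26·3 + 33·4 + 12·3 = 506
Rahul: 38·0 + 32·5 + 33·0 + 18·1 + 26·1 + 33·1 + 12·5 = 297
Priya: 38·5 + 32·3 + 33·3 + 18·4 + 26·5 + 33·3 + 12·1 = 698
Noah: 38·4 + 32·2 + 33·5 + 18·0 + 26·2 + 33·0 + 12·4 = 481
Priya has the highest Borda score (698).

Priya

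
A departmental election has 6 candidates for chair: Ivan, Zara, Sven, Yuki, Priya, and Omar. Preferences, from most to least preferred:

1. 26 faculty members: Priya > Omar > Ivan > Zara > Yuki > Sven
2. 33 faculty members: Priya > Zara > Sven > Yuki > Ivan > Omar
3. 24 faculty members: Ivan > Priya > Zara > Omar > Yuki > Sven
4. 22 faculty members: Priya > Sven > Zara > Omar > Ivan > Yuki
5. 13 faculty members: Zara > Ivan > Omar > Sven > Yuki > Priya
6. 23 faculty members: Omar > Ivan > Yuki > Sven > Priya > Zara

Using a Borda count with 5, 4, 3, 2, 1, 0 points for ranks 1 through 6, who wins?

Ivan: 26·3 + 33·1 + 24·5 + 22·1 + 13·4 + 23·4 = 397
Zara: 26·2 + 33·4 + 24·3 + 22·3 + 13·5 + 23·0 = 387
Sven: 26·0 + 33·3 + 24·0 + 22·4 + 13·2 + 23·2 = 259
Yuki: 26·1 + 33·2 + 24·1 + 22·0 + 13·1 + 23·3 = 198
Priya: 26·5 + 33·5 + 24·4 + 22·5 + 13·0 + 23·1 = 524
Omar: 26·4 + 33·0 + 24·2 + 22·2 + 13·3 + 23·5 = 350
Priya has the highest Borda score (524).

Priya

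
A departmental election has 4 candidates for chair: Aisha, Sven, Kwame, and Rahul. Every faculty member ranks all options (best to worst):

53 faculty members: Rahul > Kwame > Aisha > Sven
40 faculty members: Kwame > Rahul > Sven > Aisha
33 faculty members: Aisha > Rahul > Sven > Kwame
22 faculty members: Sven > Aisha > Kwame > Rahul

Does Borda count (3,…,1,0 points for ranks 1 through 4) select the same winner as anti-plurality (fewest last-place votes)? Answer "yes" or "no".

yes

Borda — scores: Aisha 196, Sven 139, Kwame 248, Rahul 305. Winner: Rahul.
Anti-plurality — last-place votes: Aisha 40, Sven 53, Kwame 33, Rahul 22. Winner: Rahul.
The two methods agree.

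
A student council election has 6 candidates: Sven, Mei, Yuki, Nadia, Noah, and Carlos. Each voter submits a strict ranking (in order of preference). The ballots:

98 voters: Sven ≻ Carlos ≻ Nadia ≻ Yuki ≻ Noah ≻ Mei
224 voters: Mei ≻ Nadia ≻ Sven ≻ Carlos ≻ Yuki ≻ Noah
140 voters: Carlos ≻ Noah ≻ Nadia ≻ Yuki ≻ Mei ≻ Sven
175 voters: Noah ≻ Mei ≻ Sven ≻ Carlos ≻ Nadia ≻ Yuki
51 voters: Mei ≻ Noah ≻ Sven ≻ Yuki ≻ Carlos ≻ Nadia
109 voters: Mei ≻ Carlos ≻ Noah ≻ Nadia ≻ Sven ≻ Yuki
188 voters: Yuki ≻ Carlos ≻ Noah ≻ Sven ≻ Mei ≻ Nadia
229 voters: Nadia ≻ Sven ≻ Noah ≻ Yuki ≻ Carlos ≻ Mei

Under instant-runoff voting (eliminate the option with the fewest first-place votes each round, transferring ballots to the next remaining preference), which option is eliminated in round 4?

Round 1: Sven 98, Mei 384, Yuki 188, Nadia 229, Noah 175, Carlos 140. Eliminate Sven.
Round 2: Mei 384, Yuki 188, Nadia 229, Noah 175, Carlos 238. Eliminate Noah.
Round 3: Mei 559, Yuki 188, Nadia 229, Carlos 238. Eliminate Yuki.
Round 4: Mei 559, Nadia 229, Carlos 426. Eliminate Nadia.

Nadia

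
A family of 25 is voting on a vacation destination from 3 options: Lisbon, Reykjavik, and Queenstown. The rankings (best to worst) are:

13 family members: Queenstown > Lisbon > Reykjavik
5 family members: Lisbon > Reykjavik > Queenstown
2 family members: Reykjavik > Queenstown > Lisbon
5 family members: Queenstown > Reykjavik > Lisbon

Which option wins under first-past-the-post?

First-place votes: Lisbon 5, Reykjavik 2, Queenstown 18.
Queenstown has the most first-place votes.

Queenstown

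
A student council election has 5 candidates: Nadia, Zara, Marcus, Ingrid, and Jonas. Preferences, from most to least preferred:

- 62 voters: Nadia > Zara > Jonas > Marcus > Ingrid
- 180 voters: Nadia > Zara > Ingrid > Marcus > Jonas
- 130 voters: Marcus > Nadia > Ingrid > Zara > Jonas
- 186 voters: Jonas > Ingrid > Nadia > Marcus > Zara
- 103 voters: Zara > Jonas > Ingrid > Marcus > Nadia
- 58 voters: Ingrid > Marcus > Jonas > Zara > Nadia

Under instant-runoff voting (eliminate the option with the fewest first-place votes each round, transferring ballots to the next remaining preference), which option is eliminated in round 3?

Round 1: Nadia 242, Zara 103, Marcus 130, Ingrid 58, Jonas 186. Eliminate Ingrid.
Round 2: Nadia 242, Zara 103, Marcus 188, Jonas 186. Eliminate Zara.
Round 3: Nadia 242, Marcus 188, Jonas 289. Eliminate Marcus.

Marcus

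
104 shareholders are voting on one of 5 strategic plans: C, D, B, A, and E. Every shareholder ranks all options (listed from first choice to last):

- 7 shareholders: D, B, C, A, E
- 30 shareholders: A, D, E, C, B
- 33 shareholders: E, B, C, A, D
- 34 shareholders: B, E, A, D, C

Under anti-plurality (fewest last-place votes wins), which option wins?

Last-place votes: C 34, D 33, B 30, A 0, E 7.
A is ranked last by the fewest voters, so A wins.

A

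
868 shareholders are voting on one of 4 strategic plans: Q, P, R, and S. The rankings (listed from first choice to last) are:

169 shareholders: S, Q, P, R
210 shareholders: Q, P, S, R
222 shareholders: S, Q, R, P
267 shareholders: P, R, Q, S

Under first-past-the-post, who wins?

First-place votes: Q 210, P 267, R 0, S 391.
S has the most first-place votes.

S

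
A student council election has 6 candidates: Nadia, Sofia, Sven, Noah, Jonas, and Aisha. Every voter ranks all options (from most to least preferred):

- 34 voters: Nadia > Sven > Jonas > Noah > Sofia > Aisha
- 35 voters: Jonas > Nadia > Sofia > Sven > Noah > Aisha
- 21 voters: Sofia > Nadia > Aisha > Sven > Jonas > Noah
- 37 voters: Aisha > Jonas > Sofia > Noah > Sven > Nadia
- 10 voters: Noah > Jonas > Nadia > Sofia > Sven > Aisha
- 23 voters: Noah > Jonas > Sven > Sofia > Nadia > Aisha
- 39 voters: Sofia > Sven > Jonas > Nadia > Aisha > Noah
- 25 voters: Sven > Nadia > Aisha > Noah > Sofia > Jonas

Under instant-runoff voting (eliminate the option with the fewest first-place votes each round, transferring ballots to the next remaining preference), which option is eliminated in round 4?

Nadia

Round 1: Nadia 34, Sofia 60, Sven 25, Noah 33, Jonas 35, Aisha 37. Eliminate Sven.
Round 2: Nadia 59, Sofia 60, Noah 33, Jonas 35, Aisha 37. Eliminate Noah.
Round 3: Nadia 59, Sofia 60, Jonas 68, Aisha 37. Eliminate Aisha.
Round 4: Nadia 59, Sofia 60, Jonas 105. Eliminate Nadia.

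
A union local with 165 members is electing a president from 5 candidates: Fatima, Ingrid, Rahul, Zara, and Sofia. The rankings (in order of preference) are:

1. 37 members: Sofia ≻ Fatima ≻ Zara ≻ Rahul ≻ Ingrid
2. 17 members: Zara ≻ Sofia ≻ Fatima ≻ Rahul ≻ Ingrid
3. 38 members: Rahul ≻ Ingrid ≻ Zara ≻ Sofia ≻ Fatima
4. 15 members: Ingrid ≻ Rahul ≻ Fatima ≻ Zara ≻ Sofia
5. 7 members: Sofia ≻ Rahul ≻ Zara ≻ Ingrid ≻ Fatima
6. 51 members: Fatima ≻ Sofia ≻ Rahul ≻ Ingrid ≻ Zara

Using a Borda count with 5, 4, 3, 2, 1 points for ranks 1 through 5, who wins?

Sofia

Fatima: 37·4 + 17·3 + 38·1 + 15·3 + 7·1 + 51·5 = 544
Ingrid: 37·1 + 17·1 + 38·4 + 15·5 + 7·2 + 51·2 = 397
Rahul: 37·2 + 17·2 + 38·5 + 15·4 + 7·4 + 51·3 = 539
Zara: 37·3 + 17·5 + 38·3 + 15·2 + 7·3 + 51·1 = 412
Sofia: 37·5 + 17·4 + 38·2 + 15·1 + 7·5 + 51·4 = 583
Sofia has the highest Borda score (583).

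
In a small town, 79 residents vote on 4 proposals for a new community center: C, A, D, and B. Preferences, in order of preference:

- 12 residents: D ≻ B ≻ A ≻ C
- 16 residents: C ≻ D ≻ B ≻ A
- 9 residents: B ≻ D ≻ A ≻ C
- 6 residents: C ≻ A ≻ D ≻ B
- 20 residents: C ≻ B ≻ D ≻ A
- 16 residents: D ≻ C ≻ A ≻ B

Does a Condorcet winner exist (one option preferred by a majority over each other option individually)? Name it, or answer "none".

C vs A: 58–21 for C.
C vs D: 42–37 for C.
C vs B: 58–21 for C.
C beats every other option head-to-head.

C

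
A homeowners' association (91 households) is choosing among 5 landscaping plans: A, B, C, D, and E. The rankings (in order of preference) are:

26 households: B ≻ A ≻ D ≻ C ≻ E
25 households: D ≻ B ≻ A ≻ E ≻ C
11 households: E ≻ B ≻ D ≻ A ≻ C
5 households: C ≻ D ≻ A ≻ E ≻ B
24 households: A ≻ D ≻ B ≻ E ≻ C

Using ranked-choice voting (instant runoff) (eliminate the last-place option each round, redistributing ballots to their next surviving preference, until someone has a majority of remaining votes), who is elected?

Round 1: A 24, B 26, C 5, D 25, E 11. Eliminate C.
Round 2: A 24, B 26, D 30, E 11. Eliminate E.
Round 3: A 24, B 37, D 30. Eliminate A.
Round 4: B 37, D 54. D has a majority.

D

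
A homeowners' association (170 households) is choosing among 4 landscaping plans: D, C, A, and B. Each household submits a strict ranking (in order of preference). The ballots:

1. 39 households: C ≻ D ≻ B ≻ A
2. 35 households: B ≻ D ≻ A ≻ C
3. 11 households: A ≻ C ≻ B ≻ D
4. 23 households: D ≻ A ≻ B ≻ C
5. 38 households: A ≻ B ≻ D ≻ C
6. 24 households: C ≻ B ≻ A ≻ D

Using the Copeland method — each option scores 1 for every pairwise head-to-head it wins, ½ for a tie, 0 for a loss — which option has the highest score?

D: beats C and A; loses to B → score 2.
C: loses to D, A, and B → score 0.
A: beats C; loses to D and B → score 1.
B: beats D, C, and A → score 3.
B has the best pairwise record.

B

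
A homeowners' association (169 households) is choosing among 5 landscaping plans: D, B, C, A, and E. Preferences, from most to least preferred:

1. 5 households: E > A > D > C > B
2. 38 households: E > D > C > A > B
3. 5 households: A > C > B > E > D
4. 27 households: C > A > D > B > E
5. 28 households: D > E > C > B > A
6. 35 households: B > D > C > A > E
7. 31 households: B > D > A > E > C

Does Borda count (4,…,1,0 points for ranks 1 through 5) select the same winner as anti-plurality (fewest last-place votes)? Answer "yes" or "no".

yes

Borda — scores: D 488, B 329, C 330, A 251, E 292. Winner: D.
Anti-plurality — last-place votes: D 5, B 43, C 31, A 28, E 62. Winner: D.
The two methods agree.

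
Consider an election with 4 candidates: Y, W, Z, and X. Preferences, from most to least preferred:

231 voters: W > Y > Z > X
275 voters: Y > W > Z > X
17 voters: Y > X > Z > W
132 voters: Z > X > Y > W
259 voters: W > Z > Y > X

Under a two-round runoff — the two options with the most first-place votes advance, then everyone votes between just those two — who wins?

W

Round 1 first-place votes: Y 292, W 490, Z 132, X 0.
W and Y advance.
Runoff: W is preferred to Y by 490 voters; Y by 424.
W wins the runoff.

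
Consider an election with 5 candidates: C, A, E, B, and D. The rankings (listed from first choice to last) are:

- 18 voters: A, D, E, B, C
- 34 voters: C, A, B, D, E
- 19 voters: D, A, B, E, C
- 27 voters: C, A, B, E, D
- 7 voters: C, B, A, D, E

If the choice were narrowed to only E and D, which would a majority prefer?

D

Voters preferring E to D: 27; preferring D to E: 78.
D wins the head-to-head.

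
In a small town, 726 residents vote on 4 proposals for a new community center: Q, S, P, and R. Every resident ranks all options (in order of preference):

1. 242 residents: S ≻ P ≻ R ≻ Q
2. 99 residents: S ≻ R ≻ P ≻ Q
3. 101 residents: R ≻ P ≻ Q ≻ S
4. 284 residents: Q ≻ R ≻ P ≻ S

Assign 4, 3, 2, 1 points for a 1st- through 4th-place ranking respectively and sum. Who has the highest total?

Q: 242·1 + 99·1 + 101·2 + 284·4 = 1679
S: 242·4 + 99·4 + 101·1 + 284·1 = 1749
P: 242·3 + 99·2 + 101·3 + 284·2 = 1795
R: 242·2 + 99·3 + 101·4 + 284·3 = 2037
R has the highest Borda score (2037).

R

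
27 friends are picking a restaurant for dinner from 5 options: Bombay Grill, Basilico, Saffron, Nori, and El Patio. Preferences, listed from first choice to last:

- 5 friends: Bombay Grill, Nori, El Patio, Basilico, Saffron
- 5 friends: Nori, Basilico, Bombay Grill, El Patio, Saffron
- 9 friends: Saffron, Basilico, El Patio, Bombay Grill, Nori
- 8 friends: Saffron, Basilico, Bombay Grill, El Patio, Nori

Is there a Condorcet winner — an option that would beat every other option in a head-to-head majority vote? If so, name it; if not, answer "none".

Saffron

Saffron vs Bombay Grill: 17–10 for Saffron.
Saffron vs Basilico: 17–10 for Saffron.
Saffron vs Nori: 17–10 for Saffron.
Saffron vs El Patio: 17–10 for Saffron.
Saffron beats every other option head-to-head.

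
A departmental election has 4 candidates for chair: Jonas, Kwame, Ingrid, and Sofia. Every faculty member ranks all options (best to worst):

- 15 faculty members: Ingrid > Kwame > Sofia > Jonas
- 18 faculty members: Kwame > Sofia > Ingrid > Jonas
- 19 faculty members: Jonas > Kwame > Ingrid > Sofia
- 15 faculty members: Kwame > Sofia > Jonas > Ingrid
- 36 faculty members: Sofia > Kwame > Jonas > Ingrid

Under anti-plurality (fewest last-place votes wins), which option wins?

Last-place votes: Jonas 33, Kwame 0, Ingrid 51, Sofia 19.
Kwame is ranked last by the fewest voters, so Kwame wins.

Kwame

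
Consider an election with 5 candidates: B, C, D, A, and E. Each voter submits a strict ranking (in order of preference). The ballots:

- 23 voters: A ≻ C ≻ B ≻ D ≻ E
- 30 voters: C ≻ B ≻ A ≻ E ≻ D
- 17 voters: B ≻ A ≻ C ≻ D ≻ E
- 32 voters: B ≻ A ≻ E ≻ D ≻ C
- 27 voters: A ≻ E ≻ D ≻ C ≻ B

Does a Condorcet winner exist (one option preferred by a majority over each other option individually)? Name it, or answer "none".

Checking pairwise contests:
C beats B 80–49.
A beats C 99–30.
B beats D 102–27.
B beats A 79–50.
B beats E 102–27.
Every option loses at least one head-to-head, so there is no Condorcet winner.

none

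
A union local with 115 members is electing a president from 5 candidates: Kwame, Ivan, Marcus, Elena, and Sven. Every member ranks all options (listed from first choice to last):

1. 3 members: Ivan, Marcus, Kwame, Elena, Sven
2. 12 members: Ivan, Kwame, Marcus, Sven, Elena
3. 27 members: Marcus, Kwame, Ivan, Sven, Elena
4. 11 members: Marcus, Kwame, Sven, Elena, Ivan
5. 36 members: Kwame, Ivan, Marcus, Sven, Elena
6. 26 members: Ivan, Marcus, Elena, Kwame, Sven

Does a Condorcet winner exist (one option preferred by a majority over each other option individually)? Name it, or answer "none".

Checking pairwise contests:
Marcus beats Kwame 67–48.
Kwame beats Ivan 74–41.
Ivan beats Marcus 77–38.
Kwame beats Elena 89–26.
Kwame beats Sven 115–0.
Every option loses at least one head-to-head, so there is no Condorcet winner.

none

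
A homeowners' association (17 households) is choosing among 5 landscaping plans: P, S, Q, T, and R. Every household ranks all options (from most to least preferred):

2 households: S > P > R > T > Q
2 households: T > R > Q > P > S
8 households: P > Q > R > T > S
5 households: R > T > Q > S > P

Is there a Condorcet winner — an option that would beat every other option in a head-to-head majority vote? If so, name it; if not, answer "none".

P vs S: 10–7 for P.
P vs Q: 10–7 for P.
P vs T: 10–7 for P.
P vs R: 10–7 for P.
P beats every other option head-to-head.

P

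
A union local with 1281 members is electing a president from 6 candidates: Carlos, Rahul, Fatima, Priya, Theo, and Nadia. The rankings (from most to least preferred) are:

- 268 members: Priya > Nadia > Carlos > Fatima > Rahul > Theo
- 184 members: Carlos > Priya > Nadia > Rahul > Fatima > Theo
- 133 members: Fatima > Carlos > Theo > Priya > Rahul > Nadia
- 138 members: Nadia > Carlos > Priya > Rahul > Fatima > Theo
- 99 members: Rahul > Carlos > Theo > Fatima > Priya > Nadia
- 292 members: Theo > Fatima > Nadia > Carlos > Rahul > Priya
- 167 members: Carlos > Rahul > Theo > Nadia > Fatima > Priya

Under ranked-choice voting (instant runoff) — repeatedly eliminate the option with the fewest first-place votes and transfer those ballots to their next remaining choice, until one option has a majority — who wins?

Carlos

Round 1: Carlos 351, Rahul 99, Fatima 133, Priya 268, Theo 292, Nadia 138. Eliminate Rahul.
Round 2: Carlos 450, Fatima 133, Priya 268, Theo 292, Nadia 138. Eliminate Fatima.
Round 3: Carlos 583, Priya 268, Theo 292, Nadia 138. Eliminate Nadia.
Round 4: Carlos 721, Priya 268, Theo 292. Carlos has a majority.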